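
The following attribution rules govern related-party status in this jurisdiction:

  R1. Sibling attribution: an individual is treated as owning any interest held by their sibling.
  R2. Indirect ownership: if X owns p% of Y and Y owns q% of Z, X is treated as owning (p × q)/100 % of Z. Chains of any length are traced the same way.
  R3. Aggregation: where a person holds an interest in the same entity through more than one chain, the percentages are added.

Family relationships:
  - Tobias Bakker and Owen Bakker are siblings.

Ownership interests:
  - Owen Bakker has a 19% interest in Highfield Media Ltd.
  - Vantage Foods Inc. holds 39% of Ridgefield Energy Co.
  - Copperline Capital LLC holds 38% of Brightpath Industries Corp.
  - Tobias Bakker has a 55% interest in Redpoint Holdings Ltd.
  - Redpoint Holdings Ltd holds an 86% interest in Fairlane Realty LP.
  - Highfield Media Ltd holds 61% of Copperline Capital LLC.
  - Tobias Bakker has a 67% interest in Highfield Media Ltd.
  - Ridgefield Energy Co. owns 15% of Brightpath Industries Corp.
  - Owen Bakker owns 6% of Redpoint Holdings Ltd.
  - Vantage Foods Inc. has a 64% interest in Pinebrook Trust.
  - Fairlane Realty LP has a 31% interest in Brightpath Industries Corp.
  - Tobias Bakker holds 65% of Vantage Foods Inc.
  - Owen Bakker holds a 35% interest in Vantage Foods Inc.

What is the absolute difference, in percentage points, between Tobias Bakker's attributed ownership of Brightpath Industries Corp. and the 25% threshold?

By sibling attribution (R1), Tobias Bakker is treated as also owning Owen Bakker's interest in Vantage Foods Inc, giving 65% + 35% = 100%.
By sibling attribution (R1), Tobias Bakker is treated as also owning Owen Bakker's interest in Highfield Media Ltd, giving 67% + 19% = 86%.
By sibling attribution (R1), Tobias Bakker is treated as also owning Owen Bakker's interest in Redpoint Holdings Ltd, giving 55% + 6% = 61%.
Chain via Vantage Foods Inc. → Ridgefield Energy Co. (R2): 100% × 39% × 15% = 5.85% of Brightpath Industries Corp.
Chain via Highfield Media Ltd → Copperline Capital LLC (R2): 86% × 61% × 38% = 19.9348% of Brightpath Industries Corp.
Chain via Redpoint Holdings Ltd → Fairlane Realty LP (R2): 61% × 86% × 31% = 16.2626% of Brightpath Industries Corp.
Aggregating (R3): 5.85% + 19.9348% + 16.2626% = 42.0474%.
42.0474% exceeds the 25% threshold by 17.0474 percentage points.

17.0474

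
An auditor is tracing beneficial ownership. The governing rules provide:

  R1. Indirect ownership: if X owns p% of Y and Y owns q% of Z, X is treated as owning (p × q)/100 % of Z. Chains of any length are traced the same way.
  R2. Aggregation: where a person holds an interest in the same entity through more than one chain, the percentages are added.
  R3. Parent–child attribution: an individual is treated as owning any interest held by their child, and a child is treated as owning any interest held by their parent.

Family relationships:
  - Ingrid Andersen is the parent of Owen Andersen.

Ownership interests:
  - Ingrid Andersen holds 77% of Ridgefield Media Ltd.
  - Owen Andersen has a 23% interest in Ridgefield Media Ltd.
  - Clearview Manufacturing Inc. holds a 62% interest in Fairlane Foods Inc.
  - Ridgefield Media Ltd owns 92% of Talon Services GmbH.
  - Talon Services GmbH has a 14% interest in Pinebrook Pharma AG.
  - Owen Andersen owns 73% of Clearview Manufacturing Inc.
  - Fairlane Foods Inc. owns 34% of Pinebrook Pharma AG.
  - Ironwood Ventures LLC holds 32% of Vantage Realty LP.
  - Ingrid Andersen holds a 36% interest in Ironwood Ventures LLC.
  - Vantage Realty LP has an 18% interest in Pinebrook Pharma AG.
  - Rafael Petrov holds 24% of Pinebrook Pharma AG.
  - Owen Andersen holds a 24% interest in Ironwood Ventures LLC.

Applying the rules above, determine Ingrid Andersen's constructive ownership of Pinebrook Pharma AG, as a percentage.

By parent–child attribution (R3), Ingrid Andersen is treated as also owning Owen Andersen's interest in Ridgefield Media Ltd, giving 77% + 23% = 100%.
By parent–child attribution (R3), Ingrid Andersen is treated as also owning Owen Andersen's interest in Ironwood Ventures LLC, giving 36% + 24% = 60%.
By parent–child attribution (R3), Ingrid Andersen is treated as owning Owen Andersen's 73% interest in Clearview Manufacturing Inc.
Chain via Ridgefield Media Ltd → Talon Services GmbH (R1): 100% × 92% × 14% = 12.88% of Pinebrook Pharma AG.
Chain via Ironwood Ventures LLC → Vantage Realty LP (R1): 60% × 32% × 18% = 3.456% of Pinebrook Pharma AG.
Chain via Clearview Manufacturing Inc. → Fairlane Foods Inc. (R1): 73% × 62% × 34% = 15.3884% of Pinebrook Pharma AG.
Aggregating (R2): 12.88% + 3.456% + 15.3884% = 31.7244%.

31.7244%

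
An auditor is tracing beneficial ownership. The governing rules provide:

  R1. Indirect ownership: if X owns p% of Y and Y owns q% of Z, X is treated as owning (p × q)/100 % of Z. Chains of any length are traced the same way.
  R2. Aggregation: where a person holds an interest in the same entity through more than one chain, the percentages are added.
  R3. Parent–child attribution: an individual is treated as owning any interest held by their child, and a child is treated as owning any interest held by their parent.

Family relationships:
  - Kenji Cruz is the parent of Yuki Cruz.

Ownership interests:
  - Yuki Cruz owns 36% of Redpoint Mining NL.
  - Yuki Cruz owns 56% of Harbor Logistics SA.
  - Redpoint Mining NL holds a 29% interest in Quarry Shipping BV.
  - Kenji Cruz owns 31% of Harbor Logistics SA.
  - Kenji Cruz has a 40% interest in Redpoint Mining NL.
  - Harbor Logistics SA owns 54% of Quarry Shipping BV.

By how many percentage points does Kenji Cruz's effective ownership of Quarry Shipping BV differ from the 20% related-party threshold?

49.02

By parent–child attribution (R3), Kenji Cruz is treated as also owning Yuki Cruz's interest in Redpoint Mining NL, giving 40% + 36% = 76%.
By parent–child attribution (R3), Kenji Cruz is treated as also owning Yuki Cruz's interest in Harbor Logistics SA, giving 31% + 56% = 87%.
Chain via Redpoint Mining NL (R1): 76% × 29% = 22.04% of Quarry Shipping BV.
Chain via Harbor Logistics SA (R1): 87% × 54% = 46.98% of Quarry Shipping BV.
Aggregating (R2): 22.04% + 46.98% = 69.02%.
69.02% exceeds the 20% threshold by 49.02 percentage points.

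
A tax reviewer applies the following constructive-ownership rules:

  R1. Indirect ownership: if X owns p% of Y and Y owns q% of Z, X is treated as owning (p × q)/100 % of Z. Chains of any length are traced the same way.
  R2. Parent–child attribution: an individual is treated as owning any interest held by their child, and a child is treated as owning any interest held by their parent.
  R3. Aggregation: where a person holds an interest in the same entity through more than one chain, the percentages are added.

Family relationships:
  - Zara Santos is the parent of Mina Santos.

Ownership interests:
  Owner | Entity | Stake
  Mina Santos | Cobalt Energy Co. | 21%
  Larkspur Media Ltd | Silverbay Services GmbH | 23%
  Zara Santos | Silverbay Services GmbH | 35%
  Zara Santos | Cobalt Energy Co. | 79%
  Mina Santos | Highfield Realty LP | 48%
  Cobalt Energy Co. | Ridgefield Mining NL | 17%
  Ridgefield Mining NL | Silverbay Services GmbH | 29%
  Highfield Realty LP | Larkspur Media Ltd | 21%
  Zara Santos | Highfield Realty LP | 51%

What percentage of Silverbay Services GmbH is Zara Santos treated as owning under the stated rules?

By parent–child attribution (R2), Zara Santos is treated as also owning Mina Santos's interest in Highfield Realty LP, giving 51% + 48% = 99%.
By parent–child attribution (R2), Zara Santos is treated as also owning Mina Santos's interest in Cobalt Energy Co, giving 79% + 21% = 100%.
Chain via Highfield Realty LP → Larkspur Media Ltd (R1): 99% × 21% × 23% = 4.7817% of Silverbay Services GmbH.
Chain via Cobalt Energy Co. → Ridgefield Mining NL (R1): 100% × 17% × 29% = 4.93% of Silverbay Services GmbH.
Direct interest in Silverbay Services GmbH: 35%.
Aggregating (R3): 4.7817% + 4.93% + 35% = 44.7117%.

44.7117%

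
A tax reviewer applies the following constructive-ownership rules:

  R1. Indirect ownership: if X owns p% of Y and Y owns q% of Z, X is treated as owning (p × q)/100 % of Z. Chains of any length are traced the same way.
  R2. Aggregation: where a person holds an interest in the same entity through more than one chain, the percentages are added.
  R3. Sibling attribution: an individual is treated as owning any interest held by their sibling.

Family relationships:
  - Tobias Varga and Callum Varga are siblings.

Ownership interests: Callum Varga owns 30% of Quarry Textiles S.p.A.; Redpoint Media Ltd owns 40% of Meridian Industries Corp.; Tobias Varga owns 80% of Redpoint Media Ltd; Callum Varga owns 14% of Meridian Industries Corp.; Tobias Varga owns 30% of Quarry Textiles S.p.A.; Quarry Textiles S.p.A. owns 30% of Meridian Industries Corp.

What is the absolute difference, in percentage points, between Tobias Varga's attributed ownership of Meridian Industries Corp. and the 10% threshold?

54

By sibling attribution (R3), Tobias Varga is treated as also owning Callum Varga's interest in Quarry Textiles S.p.A, giving 30% + 30% = 60%.
By sibling attribution (R3), Tobias Varga is treated as owning Callum Varga's 14% interest in Meridian Industries Corp.
Chain via Quarry Textiles S.p.A. (R1): 60% × 30% = 18% of Meridian Industries Corp.
Chain via Redpoint Media Ltd (R1): 80% × 40% = 32% of Meridian Industries Corp.
Direct interest in Meridian Industries Corp: 14%.
Aggregating (R2): 18% + 32% + 14% = 64%.
64% exceeds the 10% threshold by 54 percentage points.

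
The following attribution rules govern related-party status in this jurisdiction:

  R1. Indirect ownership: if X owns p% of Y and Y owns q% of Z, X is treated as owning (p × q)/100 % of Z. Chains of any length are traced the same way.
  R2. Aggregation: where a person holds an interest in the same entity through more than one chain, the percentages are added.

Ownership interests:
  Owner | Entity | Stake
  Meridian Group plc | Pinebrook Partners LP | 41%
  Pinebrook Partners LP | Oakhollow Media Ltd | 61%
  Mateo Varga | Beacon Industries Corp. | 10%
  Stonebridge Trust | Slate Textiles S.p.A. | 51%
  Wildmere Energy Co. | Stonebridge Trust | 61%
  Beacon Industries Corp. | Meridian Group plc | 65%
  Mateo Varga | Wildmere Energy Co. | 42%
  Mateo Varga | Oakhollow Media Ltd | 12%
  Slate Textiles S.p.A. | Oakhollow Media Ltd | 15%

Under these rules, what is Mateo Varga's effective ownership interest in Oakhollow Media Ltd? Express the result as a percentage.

Chain via Wildmere Energy Co. → Stonebridge Trust → Slate Textiles S.p.A. (R1): 42% × 61% × 51% × 15% = 1.95993% of Oakhollow Media Ltd.
Chain via Beacon Industries Corp. → Meridian Group plc → Pinebrook Partners LP (R1): 10% × 65% × 41% × 61% = 1.62565% of Oakhollow Media Ltd.
Direct interest in Oakhollow Media Ltd: 12%.
Aggregating (R2): 1.95993% + 1.62565% + 12% = 15.58558%.

15.58558%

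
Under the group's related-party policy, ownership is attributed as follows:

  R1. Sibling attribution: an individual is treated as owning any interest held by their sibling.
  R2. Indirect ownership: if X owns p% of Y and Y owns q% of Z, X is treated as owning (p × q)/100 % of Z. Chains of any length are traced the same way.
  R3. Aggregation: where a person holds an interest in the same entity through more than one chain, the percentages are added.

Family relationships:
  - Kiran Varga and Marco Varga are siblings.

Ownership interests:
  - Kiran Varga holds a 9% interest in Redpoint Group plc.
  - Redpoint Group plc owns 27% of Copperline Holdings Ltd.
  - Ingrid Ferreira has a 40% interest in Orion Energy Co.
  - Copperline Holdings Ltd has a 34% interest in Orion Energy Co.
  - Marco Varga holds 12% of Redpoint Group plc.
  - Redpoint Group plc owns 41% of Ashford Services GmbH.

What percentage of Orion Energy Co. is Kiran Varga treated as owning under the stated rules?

By sibling attribution (R1), Kiran Varga is treated as also owning Marco Varga's interest in Redpoint Group plc, giving 9% + 12% = 21%.
Chain via Redpoint Group plc → Copperline Holdings Ltd (R2): 21% × 27% × 34% = 1.9278% of Orion Energy Co.

1.9278%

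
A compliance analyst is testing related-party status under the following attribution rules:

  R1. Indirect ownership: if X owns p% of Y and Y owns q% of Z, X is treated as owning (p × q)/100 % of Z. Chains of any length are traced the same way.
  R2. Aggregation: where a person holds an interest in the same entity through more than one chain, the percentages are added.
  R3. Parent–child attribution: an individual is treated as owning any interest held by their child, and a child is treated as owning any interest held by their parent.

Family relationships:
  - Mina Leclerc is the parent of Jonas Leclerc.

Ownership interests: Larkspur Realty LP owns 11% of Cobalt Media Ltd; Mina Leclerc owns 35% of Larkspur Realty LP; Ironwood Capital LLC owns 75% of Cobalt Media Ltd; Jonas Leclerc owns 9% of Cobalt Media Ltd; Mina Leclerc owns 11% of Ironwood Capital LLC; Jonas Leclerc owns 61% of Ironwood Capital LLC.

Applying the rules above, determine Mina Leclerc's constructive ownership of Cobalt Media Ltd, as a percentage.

By parent–child attribution (R3), Mina Leclerc is treated as also owning Jonas Leclerc's interest in Ironwood Capital LLC, giving 11% + 61% = 72%.
By parent–child attribution (R3), Mina Leclerc is treated as owning Jonas Leclerc's 9% interest in Cobalt Media Ltd.
Chain via Larkspur Realty LP (R1): 35% × 11% = 3.85% of Cobalt Media Ltd.
Chain via Ironwood Capital LLC (R1): 72% × 75% = 54% of Cobalt Media Ltd.
Direct interest in Cobalt Media Ltd: 9%.
Aggregating (R2): 3.85% + 54% + 9% = 66.85%.

66.85%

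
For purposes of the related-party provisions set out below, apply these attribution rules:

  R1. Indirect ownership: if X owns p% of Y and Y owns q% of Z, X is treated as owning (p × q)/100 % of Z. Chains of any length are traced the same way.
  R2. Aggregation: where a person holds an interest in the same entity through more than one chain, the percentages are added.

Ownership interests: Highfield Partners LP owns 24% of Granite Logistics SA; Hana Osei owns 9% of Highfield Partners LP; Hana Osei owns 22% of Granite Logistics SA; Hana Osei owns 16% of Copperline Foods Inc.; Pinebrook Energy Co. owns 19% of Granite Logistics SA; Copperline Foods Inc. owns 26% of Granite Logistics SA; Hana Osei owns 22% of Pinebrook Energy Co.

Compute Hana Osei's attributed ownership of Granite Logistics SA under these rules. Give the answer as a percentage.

32.5%

Chain via Pinebrook Energy Co. (R1): 22% × 19% = 4.18% of Granite Logistics SA.
Chain via Copperline Foods Inc. (R1): 16% × 26% = 4.16% of Granite Logistics SA.
Chain via Highfield Partners LP (R1): 9% × 24% = 2.16% of Granite Logistics SA.
Direct interest in Granite Logistics SA: 22%.
Aggregating (R2): 4.18% + 4.16% + 2.16% + 22% = 32.5%.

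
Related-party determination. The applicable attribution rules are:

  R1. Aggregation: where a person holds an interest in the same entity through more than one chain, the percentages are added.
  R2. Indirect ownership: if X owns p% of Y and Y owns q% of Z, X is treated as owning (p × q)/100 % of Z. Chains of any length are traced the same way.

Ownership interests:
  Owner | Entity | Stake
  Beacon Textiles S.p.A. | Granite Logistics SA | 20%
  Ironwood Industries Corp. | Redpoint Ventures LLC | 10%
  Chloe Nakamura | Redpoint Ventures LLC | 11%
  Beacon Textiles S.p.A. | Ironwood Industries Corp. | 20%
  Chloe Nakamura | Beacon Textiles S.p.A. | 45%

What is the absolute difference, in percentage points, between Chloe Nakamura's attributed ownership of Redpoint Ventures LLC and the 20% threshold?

8.1

Chain via Beacon Textiles S.p.A. → Ironwood Industries Corp. (R2): 45% × 20% × 10% = 0.9% of Redpoint Ventures LLC.
Direct interest in Redpoint Ventures LLC: 11%.
Aggregating (R1): 0.9% + 11% = 11.9%.
11.9% falls short of the 20% threshold by 8.1 percentage points.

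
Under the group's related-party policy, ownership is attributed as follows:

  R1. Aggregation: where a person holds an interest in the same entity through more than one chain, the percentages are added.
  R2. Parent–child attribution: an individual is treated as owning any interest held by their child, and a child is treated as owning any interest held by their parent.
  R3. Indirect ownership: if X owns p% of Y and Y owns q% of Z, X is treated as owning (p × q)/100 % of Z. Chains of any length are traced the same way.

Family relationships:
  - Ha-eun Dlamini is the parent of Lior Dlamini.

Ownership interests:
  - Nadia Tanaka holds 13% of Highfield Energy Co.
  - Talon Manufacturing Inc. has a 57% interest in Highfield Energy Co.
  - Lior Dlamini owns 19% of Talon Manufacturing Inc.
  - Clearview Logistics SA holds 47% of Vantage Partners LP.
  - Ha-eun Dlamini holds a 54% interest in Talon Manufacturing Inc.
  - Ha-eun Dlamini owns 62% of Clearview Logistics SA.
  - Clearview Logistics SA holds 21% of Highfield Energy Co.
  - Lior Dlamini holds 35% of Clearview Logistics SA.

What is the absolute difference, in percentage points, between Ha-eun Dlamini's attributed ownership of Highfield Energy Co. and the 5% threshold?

By parent–child attribution (R2), Ha-eun Dlamini is treated as also owning Lior Dlamini's interest in Clearview Logistics SA, giving 62% + 35% = 97%.
By parent–child attribution (R2), Ha-eun Dlamini is treated as also owning Lior Dlamini's interest in Talon Manufacturing Inc, giving 54% + 19% = 73%.
Chain via Clearview Logistics SA (R3): 97% × 21% = 20.37% of Highfield Energy Co.
Chain via Talon Manufacturing Inc. (R3): 73% × 57% = 41.61% of Highfield Energy Co.
Aggregating (R1): 20.37% + 41.61% = 61.98%.
61.98% exceeds the 5% threshold by 56.98 percentage points.

56.98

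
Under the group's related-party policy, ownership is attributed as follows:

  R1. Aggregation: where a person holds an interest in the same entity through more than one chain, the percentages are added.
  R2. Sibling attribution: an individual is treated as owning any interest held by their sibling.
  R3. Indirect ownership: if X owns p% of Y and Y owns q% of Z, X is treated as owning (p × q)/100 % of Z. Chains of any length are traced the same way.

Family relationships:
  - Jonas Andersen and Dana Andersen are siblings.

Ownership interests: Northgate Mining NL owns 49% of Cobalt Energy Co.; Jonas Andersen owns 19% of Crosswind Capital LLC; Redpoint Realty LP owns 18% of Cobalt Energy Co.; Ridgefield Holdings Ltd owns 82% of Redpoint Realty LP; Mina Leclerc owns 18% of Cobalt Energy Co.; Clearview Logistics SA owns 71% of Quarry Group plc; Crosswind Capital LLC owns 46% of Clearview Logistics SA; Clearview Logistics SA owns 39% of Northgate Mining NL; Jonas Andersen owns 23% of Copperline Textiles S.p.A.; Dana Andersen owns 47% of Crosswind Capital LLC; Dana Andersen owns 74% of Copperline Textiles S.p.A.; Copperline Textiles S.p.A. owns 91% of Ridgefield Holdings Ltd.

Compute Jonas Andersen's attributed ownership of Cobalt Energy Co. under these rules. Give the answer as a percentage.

By sibling attribution (R2), Jonas Andersen is treated as also owning Dana Andersen's interest in Crosswind Capital LLC, giving 19% + 47% = 66%.
By sibling attribution (R2), Jonas Andersen is treated as also owning Dana Andersen's interest in Copperline Textiles S.p.A, giving 23% + 74% = 97%.
Chain via Crosswind Capital LLC → Clearview Logistics SA → Northgate Mining NL (R3): 66% × 46% × 39% × 49% = 5.801796% of Cobalt Energy Co.
Chain via Copperline Textiles S.p.A. → Ridgefield Holdings Ltd → Redpoint Realty LP (R3): 97% × 91% × 82% × 18% = 13.028652% of Cobalt Energy Co.
Aggregating (R1): 5.801796% + 13.028652% = 18.830448%.

18.830448%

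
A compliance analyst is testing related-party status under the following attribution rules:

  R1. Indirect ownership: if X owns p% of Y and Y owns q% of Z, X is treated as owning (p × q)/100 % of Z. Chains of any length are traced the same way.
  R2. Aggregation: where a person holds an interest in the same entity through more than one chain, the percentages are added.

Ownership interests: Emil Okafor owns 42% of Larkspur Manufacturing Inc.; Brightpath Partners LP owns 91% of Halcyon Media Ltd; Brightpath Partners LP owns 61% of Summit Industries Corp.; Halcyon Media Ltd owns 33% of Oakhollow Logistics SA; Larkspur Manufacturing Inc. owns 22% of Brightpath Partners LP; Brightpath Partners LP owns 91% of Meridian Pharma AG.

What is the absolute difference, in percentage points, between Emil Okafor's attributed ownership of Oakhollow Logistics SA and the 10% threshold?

7.225228

Chain via Larkspur Manufacturing Inc. → Brightpath Partners LP → Halcyon Media Ltd (R1): 42% × 22% × 91% × 33% = 2.774772% of Oakhollow Logistics SA.
2.774772% falls short of the 10% threshold by 7.225228 percentage points.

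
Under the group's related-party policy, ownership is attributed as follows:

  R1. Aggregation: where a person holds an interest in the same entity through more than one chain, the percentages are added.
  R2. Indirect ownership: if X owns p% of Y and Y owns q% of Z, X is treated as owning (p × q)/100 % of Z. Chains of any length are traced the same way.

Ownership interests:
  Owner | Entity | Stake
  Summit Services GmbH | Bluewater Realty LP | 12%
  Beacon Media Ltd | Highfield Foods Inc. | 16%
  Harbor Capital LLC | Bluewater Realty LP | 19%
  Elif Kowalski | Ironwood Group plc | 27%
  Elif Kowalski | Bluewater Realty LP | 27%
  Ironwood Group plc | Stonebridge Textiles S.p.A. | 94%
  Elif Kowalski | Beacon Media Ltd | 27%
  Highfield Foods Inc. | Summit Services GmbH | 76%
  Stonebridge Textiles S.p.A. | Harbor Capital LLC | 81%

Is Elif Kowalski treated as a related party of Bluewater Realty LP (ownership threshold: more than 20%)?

Yes

Chain via Beacon Media Ltd → Highfield Foods Inc. → Summit Services GmbH (R2): 27% × 16% × 76% × 12% = 0.393984% of Bluewater Realty LP.
Chain via Ironwood Group plc → Stonebridge Textiles S.p.A. → Harbor Capital LLC (R2): 27% × 94% × 81% × 19% = 3.905982% of Bluewater Realty LP.
Direct interest in Bluewater Realty LP: 27%.
Aggregating (R1): 0.393984% + 3.905982% + 27% = 31.299966%.
31.299966% exceeds the 20% threshold, so Elif is a related party to Bluewater Realty LP.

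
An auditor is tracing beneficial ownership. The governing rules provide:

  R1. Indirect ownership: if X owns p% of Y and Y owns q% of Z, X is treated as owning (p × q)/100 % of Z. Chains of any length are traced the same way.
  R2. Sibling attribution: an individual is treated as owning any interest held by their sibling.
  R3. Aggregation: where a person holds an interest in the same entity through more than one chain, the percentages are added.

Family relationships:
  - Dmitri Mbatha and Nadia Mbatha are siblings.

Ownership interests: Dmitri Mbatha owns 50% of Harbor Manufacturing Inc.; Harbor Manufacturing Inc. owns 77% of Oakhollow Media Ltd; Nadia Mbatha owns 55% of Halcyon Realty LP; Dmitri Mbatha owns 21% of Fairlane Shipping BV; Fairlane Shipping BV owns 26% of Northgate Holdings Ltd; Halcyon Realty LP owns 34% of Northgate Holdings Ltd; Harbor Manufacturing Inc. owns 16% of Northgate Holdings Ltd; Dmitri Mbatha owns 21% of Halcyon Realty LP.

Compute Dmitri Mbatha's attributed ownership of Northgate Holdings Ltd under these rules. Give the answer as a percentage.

By sibling attribution (R2), Dmitri Mbatha is treated as also owning Nadia Mbatha's interest in Halcyon Realty LP, giving 21% + 55% = 76%.
Chain via Halcyon Realty LP (R1): 76% × 34% = 25.84% of Northgate Holdings Ltd.
Chain via Fairlane Shipping BV (R1): 21% × 26% = 5.46% of Northgate Holdings Ltd.
Chain via Harbor Manufacturing Inc. (R1): 50% × 16% = 8% of Northgate Holdings Ltd.
Aggregating (R3): 25.84% + 5.46% + 8% = 39.3%.

39.3%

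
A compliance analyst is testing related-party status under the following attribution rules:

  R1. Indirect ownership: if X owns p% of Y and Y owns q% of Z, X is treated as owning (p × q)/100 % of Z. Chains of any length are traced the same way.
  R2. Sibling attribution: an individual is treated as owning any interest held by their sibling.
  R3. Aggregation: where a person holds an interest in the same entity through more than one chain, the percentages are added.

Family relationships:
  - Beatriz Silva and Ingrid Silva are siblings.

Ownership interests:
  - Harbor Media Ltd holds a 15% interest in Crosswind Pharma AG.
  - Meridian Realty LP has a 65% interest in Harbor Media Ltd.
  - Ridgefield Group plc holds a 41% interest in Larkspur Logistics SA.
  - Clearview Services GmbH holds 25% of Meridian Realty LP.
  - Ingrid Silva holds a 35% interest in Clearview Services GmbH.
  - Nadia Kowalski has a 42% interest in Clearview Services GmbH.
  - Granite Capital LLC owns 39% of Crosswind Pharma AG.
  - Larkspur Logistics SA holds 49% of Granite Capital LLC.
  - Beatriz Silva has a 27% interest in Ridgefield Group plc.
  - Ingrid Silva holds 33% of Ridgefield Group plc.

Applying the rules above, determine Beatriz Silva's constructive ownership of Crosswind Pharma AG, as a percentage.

5.554185%

By sibling attribution (R2), Beatriz Silva is treated as also owning Ingrid Silva's interest in Ridgefield Group plc, giving 27% + 33% = 60%.
By sibling attribution (R2), Beatriz Silva is treated as owning Ingrid Silva's 35% interest in Clearview Services GmbH.
Chain via Ridgefield Group plc → Larkspur Logistics SA → Granite Capital LLC (R1): 60% × 41% × 49% × 39% = 4.70106% of Crosswind Pharma AG.
Chain via Clearview Services GmbH → Meridian Realty LP → Harbor Media Ltd (R1): 35% × 25% × 65% × 15% = 0.853125% of Crosswind Pharma AG.
Aggregating (R3): 4.70106% + 0.853125% = 5.554185%.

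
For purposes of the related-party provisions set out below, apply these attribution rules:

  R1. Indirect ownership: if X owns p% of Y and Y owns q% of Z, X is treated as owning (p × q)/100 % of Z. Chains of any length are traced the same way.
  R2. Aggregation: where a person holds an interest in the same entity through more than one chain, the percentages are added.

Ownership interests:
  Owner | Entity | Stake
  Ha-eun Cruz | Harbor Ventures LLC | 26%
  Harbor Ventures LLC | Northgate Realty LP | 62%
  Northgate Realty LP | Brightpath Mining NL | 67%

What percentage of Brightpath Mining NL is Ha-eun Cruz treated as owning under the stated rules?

Chain via Harbor Ventures LLC → Northgate Realty LP (R1): 26% × 62% × 67% = 10.8004% of Brightpath Mining NL.

10.8004%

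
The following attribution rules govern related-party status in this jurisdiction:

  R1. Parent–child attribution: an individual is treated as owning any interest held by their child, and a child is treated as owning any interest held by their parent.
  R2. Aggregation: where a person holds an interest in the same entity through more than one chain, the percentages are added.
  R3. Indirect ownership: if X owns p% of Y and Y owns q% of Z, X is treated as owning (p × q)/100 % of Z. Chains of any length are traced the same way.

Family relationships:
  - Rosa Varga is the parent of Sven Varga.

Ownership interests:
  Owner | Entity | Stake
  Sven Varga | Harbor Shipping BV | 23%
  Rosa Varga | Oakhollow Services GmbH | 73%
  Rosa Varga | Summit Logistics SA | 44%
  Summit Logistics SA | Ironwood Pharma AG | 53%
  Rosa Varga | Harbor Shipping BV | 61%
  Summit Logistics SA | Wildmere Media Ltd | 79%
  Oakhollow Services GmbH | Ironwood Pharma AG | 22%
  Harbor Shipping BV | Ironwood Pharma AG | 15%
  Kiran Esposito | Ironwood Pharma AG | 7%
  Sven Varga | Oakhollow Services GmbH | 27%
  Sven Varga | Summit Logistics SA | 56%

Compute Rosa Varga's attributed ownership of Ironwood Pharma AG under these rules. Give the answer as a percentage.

By parent–child attribution (R1), Rosa Varga is treated as also owning Sven Varga's interest in Harbor Shipping BV, giving 61% + 23% = 84%.
By parent–child attribution (R1), Rosa Varga is treated as also owning Sven Varga's interest in Summit Logistics SA, giving 44% + 56% = 100%.
By parent–child attribution (R1), Rosa Varga is treated as also owning Sven Varga's interest in Oakhollow Services GmbH, giving 73% + 27% = 100%.
Chain via Harbor Shipping BV (R3): 84% × 15% = 12.6% of Ironwood Pharma AG.
Chain via Summit Logistics SA (R3): 100% × 53% = 53% of Ironwood Pharma AG.
Chain via Oakhollow Services GmbH (R3): 100% × 22% = 22% of Ironwood Pharma AG.
Aggregating (R2): 12.6% + 53% + 22% = 87.6%.

87.6%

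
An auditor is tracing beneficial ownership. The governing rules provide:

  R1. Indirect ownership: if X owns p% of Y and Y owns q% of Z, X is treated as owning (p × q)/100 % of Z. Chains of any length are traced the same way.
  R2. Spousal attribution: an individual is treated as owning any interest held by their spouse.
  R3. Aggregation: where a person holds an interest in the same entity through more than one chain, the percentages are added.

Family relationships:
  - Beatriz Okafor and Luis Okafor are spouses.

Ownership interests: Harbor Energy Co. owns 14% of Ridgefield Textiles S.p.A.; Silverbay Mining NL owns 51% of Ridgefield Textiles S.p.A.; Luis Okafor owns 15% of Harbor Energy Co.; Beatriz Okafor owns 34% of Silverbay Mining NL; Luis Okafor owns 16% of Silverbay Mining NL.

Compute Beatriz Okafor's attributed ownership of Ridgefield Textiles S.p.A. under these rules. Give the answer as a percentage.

By spousal attribution (R2), Beatriz Okafor is treated as also owning Luis Okafor's interest in Silverbay Mining NL, giving 34% + 16% = 50%.
By spousal attribution (R2), Beatriz Okafor is treated as owning Luis Okafor's 15% interest in Harbor Energy Co.
Chain via Silverbay Mining NL (R1): 50% × 51% = 25.5% of Ridgefield Textiles S.p.A.
Chain via Harbor Energy Co. (R1): 15% × 14% = 2.1% of Ridgefield Textiles S.p.A.
Aggregating (R3): 25.5% + 2.1% = 27.6%.

27.6%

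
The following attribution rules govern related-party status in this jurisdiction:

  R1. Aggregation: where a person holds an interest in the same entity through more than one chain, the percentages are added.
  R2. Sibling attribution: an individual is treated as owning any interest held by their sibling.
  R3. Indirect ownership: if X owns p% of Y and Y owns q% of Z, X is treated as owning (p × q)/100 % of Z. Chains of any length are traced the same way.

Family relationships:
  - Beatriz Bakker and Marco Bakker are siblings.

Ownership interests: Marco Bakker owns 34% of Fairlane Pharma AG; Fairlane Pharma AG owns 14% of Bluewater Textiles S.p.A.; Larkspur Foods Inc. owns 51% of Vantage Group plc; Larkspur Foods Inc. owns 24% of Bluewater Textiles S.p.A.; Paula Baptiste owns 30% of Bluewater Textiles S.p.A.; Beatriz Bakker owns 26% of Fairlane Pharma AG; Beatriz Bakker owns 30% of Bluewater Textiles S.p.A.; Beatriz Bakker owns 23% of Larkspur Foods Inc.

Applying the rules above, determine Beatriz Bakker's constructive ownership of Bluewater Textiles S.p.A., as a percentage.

43.92%

By sibling attribution (R2), Beatriz Bakker is treated as also owning Marco Bakker's interest in Fairlane Pharma AG, giving 26% + 34% = 60%.
Chain via Larkspur Foods Inc. (R3): 23% × 24% = 5.52% of Bluewater Textiles S.p.A.
Chain via Fairlane Pharma AG (R3): 60% × 14% = 8.4% of Bluewater Textiles S.p.A.
Direct interest in Bluewater Textiles S.p.A: 30%.
Aggregating (R1): 5.52% + 8.4% + 30% = 43.92%.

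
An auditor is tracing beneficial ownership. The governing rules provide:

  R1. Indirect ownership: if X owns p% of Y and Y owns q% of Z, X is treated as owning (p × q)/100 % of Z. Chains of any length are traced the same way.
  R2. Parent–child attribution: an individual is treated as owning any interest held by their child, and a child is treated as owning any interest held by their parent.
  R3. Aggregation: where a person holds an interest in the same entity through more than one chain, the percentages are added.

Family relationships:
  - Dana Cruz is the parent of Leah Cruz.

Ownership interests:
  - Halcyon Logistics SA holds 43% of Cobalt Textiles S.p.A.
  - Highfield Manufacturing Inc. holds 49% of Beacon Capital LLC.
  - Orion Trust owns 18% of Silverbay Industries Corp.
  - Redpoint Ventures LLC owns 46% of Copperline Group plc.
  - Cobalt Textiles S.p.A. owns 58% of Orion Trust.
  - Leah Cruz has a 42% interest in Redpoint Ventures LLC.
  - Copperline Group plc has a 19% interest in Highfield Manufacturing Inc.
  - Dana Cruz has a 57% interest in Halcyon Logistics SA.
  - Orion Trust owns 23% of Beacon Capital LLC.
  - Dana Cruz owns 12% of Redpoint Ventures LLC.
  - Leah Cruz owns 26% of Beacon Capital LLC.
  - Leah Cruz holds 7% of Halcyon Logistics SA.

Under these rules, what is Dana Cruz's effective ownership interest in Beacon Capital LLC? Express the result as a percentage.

By parent–child attribution (R2), Dana Cruz is treated as also owning Leah Cruz's interest in Redpoint Ventures LLC, giving 12% + 42% = 54%.
By parent–child attribution (R2), Dana Cruz is treated as also owning Leah Cruz's interest in Halcyon Logistics SA, giving 57% + 7% = 64%.
By parent–child attribution (R2), Dana Cruz is treated as owning Leah Cruz's 26% interest in Beacon Capital LLC.
Chain via Redpoint Ventures LLC → Copperline Group plc → Highfield Manufacturing Inc. (R1): 54% × 46% × 19% × 49% = 2.312604% of Beacon Capital LLC.
Chain via Halcyon Logistics SA → Cobalt Textiles S.p.A. → Orion Trust (R1): 64% × 43% × 58% × 23% = 3.671168% of Beacon Capital LLC.
Direct interest in Beacon Capital LLC: 26%.
Aggregating (R3): 2.312604% + 3.671168% + 26% = 31.983772%.

31.983772%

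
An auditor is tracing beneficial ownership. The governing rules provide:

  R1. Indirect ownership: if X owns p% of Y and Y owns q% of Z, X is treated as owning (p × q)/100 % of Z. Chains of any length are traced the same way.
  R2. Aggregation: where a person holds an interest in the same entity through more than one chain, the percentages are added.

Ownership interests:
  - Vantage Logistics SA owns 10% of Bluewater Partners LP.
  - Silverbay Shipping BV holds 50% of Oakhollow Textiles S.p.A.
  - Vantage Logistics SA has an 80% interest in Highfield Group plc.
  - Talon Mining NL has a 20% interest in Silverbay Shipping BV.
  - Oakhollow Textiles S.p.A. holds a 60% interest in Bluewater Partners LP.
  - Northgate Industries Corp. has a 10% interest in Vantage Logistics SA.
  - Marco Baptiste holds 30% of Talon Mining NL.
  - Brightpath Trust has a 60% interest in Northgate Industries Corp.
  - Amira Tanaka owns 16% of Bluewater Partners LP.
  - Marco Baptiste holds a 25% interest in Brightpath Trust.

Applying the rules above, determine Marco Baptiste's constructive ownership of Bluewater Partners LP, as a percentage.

1.95%

Chain via Talon Mining NL → Silverbay Shipping BV → Oakhollow Textiles S.p.A. (R1): 30% × 20% × 50% × 60% = 1.8% of Bluewater Partners LP.
Chain via Brightpath Trust → Northgate Industries Corp. → Vantage Logistics SA (R1): 25% × 60% × 10% × 10% = 0.15% of Bluewater Partners LP.
Aggregating (R2): 1.8% + 0.15% = 1.95%.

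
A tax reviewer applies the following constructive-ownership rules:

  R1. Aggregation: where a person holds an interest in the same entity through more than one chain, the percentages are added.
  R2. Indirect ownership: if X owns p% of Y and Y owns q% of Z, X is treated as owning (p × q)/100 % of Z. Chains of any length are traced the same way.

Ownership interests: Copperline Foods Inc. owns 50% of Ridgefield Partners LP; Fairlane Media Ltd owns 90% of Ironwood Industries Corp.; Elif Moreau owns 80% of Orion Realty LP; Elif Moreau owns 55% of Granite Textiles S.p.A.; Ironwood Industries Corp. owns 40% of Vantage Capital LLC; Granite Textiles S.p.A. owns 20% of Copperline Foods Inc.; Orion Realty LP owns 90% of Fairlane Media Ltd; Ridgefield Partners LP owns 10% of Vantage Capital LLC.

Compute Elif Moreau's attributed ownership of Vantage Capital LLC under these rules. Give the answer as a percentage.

26.47%

Chain via Granite Textiles S.p.A. → Copperline Foods Inc. → Ridgefield Partners LP (R2): 55% × 20% × 50% × 10% = 0.55% of Vantage Capital LLC.
Chain via Orion Realty LP → Fairlane Media Ltd → Ironwood Industries Corp. (R2): 80% × 90% × 90% × 40% = 25.92% of Vantage Capital LLC.
Aggregating (R1): 0.55% + 25.92% = 26.47%.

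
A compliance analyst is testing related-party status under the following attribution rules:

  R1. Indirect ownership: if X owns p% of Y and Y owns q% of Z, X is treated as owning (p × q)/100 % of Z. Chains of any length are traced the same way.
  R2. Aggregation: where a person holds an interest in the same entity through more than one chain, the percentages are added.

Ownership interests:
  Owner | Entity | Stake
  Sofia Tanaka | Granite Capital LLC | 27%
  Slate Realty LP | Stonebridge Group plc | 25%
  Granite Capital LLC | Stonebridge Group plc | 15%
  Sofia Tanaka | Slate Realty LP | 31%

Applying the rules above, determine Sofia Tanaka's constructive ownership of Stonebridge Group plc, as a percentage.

Chain via Slate Realty LP (R1): 31% × 25% = 7.75% of Stonebridge Group plc.
Chain via Granite Capital LLC (R1): 27% × 15% = 4.05% of Stonebridge Group plc.
Aggregating (R2): 7.75% + 4.05% = 11.8%.

11.8%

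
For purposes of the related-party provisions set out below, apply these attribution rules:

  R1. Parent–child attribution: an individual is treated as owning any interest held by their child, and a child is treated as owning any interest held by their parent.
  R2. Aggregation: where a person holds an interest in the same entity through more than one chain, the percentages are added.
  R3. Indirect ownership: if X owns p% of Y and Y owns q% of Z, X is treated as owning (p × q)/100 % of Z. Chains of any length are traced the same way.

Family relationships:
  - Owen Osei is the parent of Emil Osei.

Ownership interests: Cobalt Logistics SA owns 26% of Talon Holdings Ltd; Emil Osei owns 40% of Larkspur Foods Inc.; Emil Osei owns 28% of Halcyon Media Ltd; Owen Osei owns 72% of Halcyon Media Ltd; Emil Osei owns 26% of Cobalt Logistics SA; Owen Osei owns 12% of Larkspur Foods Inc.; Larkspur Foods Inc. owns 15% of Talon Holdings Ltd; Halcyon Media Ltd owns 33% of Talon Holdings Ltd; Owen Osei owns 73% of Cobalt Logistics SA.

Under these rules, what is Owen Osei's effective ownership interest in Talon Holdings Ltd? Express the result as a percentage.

By parent–child attribution (R1), Owen Osei is treated as also owning Emil Osei's interest in Halcyon Media Ltd, giving 72% + 28% = 100%.
By parent–child attribution (R1), Owen Osei is treated as also owning Emil Osei's interest in Larkspur Foods Inc, giving 12% + 40% = 52%.
By parent–child attribution (R1), Owen Osei is treated as also owning Emil Osei's interest in Cobalt Logistics SA, giving 73% + 26% = 99%.
Chain via Halcyon Media Ltd (R3): 100% × 33% = 33% of Talon Holdings Ltd.
Chain via Larkspur Foods Inc. (R3): 52% × 15% = 7.8% of Talon Holdings Ltd.
Chain via Cobalt Logistics SA (R3): 99% × 26% = 25.74% of Talon Holdings Ltd.
Aggregating (R2): 33% + 7.8% + 25.74% = 66.54%.

66.54%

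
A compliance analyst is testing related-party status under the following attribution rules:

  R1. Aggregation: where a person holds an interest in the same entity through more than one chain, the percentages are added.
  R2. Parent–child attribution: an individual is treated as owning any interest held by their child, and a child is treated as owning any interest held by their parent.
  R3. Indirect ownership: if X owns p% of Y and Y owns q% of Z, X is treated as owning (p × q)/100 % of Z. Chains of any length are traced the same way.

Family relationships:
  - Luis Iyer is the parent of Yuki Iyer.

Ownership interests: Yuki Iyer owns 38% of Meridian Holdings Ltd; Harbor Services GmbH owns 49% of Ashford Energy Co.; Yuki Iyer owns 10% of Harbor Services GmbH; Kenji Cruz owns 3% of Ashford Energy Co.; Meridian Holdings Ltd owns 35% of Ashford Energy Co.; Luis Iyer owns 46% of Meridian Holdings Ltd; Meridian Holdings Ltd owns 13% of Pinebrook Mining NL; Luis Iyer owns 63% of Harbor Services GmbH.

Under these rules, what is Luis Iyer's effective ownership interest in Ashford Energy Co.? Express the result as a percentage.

65.17%

By parent–child attribution (R2), Luis Iyer is treated as also owning Yuki Iyer's interest in Meridian Holdings Ltd, giving 46% + 38% = 84%.
By parent–child attribution (R2), Luis Iyer is treated as also owning Yuki Iyer's interest in Harbor Services GmbH, giving 63% + 10% = 73%.
Chain via Meridian Holdings Ltd (R3): 84% × 35% = 29.4% of Ashford Energy Co.
Chain via Harbor Services GmbH (R3): 73% × 49% = 35.77% of Ashford Energy Co.
Aggregating (R1): 29.4% + 35.77% = 65.17%.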